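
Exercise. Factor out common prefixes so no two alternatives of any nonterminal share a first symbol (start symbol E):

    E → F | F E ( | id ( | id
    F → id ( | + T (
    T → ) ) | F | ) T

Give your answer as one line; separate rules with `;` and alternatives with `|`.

E → F E' | id E''; F → id ( | + T (; T → F | ) T'; E' → ε | E (; E'' → ( | ε; T' → ) | T

E has alternatives sharing prefix 'F': factor to E → F E' with E' → ε | E (.
E has alternatives sharing prefix 'id': factor to E → id E'' with E'' → ( | ε.
T has alternatives sharing prefix ')': factor to T → ) T' with T' → ) | T.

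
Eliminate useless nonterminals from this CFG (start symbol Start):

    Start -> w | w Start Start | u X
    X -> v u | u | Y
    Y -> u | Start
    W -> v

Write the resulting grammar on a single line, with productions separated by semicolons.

Generating nonterminals: {Start, W, X, Y}.
Reachable from Start after that: {Start, X, Y}.
Removed useless symbols: {W} and every production mentioning them.

Start -> w | w Start Start | u X; X -> v u | u | Y; Y -> u | Start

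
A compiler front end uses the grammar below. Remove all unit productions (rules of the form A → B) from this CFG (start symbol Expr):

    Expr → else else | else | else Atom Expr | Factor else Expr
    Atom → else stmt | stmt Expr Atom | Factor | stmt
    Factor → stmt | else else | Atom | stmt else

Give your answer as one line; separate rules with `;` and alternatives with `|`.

Unit pairs: Atom ⇒* {Factor}; Factor ⇒* {Atom}.
For every A with A ⇒* B via unit rules, add B's non-unit alternatives to A; then delete every rule of the form X → Y.

Expr → else else | else | else Atom Expr | Factor else Expr; Atom → else stmt | stmt Expr Atom | stmt | else else | stmt else; Factor → else stmt | stmt Expr Atom | stmt | else else | stmt else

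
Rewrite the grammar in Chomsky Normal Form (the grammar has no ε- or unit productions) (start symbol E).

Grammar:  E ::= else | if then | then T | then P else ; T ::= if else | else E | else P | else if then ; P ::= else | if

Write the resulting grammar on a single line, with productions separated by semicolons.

E ::= else | X1 X2 | X2 T | X2 Y1; T ::= X1 X3 | X3 E | X3 P | X3 Y2; P ::= else | if; X1 ::= if; X2 ::= then; X3 ::= else; Y1 ::= P X3; Y2 ::= X1 X2

Introduce a nonterminal for each terminal appearing in a rule of length ≥ 2: X1 → if, X2 → then, X3 → else.
Binarize each right-hand side of length ≥ 3 by chaining fresh nonterminals (Y1, Y2, …): affected rules were E → X2 P X3; T → X3 X1 X2.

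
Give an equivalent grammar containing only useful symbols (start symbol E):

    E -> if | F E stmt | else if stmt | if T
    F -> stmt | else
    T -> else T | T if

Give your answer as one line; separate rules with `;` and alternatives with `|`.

E -> if | F E stmt | else if stmt; F -> stmt | else

Generating nonterminals: {E, F}.
Reachable from E after that: {E, F}.
Removed useless symbols: {T} and every production mentioning them.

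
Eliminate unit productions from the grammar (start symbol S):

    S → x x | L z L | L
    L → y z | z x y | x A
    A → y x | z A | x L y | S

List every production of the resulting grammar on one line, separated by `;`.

S → y z | z x y | x A | x x | L z L; L → y z | z x y | x A; A → y z | z x y | x A | x x | L z L | y x | z A | x L y

Unit pairs: A ⇒* {L, S}; S ⇒* {L}.
Replace each nonterminal's rules with the union of the non-unit rules of every nonterminal it unit-derives.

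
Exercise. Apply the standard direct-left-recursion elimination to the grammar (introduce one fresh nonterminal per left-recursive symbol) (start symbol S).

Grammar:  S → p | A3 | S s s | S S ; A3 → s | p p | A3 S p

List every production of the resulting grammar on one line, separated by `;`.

S → p S' | A3 S'; A3 → s A3' | p p A3'; S' → s s S' | S S' | eps; A3' → S p A3' | eps

Directly left-recursive nonterminals: S, A3.
For S: α = {s s, S}, β = {p, A3}. Rewrite as S → β S' and S' → α S' | ε.
For A3: α = {S p}, β = {s, p p}. Rewrite as A3 → β A3' and A3' → α A3' | ε.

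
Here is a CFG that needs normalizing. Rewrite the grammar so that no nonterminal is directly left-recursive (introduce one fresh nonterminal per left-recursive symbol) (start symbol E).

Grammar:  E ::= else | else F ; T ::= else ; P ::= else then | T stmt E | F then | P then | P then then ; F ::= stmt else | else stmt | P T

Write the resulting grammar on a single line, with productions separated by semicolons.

E ::= else | else F; T ::= else; P ::= else then P' | T stmt E P' | F then P'; F ::= stmt else | else stmt | P T; P' ::= then P' | then then P' | ε

P is directly left-recursive.
For P: α = {then, then then}, β = {else then, T stmt E, F then}. Rewrite as P → β P' and P' → α P' | ε.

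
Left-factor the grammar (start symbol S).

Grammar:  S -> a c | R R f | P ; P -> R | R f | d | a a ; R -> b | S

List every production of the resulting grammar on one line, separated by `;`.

P has alternatives sharing prefix 'R': factor to P → R P' with P' → ε | f.

S -> a c | R R f | P; P -> d | a a | R P'; R -> b | S; P' -> ε | f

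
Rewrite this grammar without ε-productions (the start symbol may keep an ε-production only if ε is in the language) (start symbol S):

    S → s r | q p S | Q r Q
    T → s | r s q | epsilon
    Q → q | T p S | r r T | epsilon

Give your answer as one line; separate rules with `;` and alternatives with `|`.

S → s r | q p S | Q r Q | Q r | r Q | r; T → s | r s q; Q → q | T p S | p S | r r T | r r

The nullable symbols are {Q, T}.
ε ∉ L(G), so no ε-production is kept.
For each production, add variants omitting each subset of nullable occurrences: S → Q r Q gives Q r Q | Q r | r Q | r. Q → T p S gives T p S | p S. Q → r r T gives r r T | r r.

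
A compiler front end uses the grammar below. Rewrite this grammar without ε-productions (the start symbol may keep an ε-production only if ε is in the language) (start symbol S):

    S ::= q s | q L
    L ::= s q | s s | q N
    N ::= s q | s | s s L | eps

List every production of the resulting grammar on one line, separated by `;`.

S ::= q s | q L; L ::= s q | s s | q N | q; N ::= s q | s | s s L

The nullable symbols are {N}.
ε ∉ L(G), so no ε-production is kept.
Add the nullable-subset variants: L → q N gives q N | q.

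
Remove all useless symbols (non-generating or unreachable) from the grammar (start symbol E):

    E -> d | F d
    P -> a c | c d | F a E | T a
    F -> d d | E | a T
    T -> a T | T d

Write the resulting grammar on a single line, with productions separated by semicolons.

Generating nonterminals: {E, F, P}.
Reachable from E after that: {E, F}.
Removed useless symbols: {P, T} and every production mentioning them.

E -> d | F d; F -> d d | E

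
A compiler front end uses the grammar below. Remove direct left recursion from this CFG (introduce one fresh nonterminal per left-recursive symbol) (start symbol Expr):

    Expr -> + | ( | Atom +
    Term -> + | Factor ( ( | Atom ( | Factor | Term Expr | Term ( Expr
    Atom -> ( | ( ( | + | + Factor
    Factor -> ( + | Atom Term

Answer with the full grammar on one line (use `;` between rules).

Left recursion appears on Term.
For Term: α = {Expr, ( Expr}, β = {+, Factor ( (, Atom (, Factor}. Rewrite as Term → β Term1 and Term1 → α Term1 | ε.

Expr -> + | ( | Atom +; Term -> + Term1 | Factor ( ( Term1 | Atom ( Term1 | Factor Term1; Atom -> ( | ( ( | + | + Factor; Factor -> ( + | Atom Term; Term1 -> Expr Term1 | ( Expr Term1 | ε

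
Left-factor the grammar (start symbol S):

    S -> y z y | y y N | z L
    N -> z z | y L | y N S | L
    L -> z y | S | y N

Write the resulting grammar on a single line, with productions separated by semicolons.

S has alternatives sharing prefix 'y': factor to S → y S' with S' → z y | y N.
N has alternatives sharing prefix 'y': factor to N → y N' with N' → L | N S.

S -> z L | y S'; N -> z z | L | y N'; L -> z y | S | y N; S' -> z y | y N; N' -> L | N S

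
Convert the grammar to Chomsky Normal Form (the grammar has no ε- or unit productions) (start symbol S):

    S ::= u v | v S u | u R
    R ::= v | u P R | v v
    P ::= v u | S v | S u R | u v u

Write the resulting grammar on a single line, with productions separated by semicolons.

S ::= X1 X2 | X2 Y1 | X1 R; R ::= v | X1 Y2 | X2 X2; P ::= X2 X1 | S X2 | S Y3 | X1 Y4; X1 ::= u; X2 ::= v; Y1 ::= S X1; Y2 ::= P R; Y3 ::= X1 R; Y4 ::= X2 X1

Introduce a nonterminal for each terminal appearing in a rule of length ≥ 2: X1 → u, X2 → v.
Binarize each right-hand side of length ≥ 3 by chaining fresh nonterminals (Y1, Y2, …): affected rules were S → X2 S X1; R → X1 P R; P → S X1 R; P → X1 X2 X1.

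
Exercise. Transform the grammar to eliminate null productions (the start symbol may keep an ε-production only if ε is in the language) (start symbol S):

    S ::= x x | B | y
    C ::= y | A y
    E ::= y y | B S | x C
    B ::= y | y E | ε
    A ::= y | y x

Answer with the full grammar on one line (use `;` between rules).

Nullable nonterminals: {B, E, S}.
ε ∈ L(G) since S is nullable, so keep S → ε.
For each production, add variants omitting each subset of nullable occurrences: E → B S gives B S | B | S.

S ::= x x | B | y | ε; C ::= y | A y; E ::= y y | B S | B | S | x C; B ::= y | y E; A ::= y | y x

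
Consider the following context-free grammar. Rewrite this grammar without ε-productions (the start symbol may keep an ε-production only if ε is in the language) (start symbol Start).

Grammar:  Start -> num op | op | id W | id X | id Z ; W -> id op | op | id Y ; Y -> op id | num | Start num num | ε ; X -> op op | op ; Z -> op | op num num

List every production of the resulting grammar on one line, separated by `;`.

Nullable nonterminals: {Y}.
ε ∉ L(G), so no ε-production is kept.
For each production, add variants omitting each subset of nullable occurrences: W → id Y gives id Y | id.

Start -> num op | op | id W | id X | id Z; W -> id op | op | id Y | id; Y -> op id | num | Start num num; X -> op op | op; Z -> op | op num num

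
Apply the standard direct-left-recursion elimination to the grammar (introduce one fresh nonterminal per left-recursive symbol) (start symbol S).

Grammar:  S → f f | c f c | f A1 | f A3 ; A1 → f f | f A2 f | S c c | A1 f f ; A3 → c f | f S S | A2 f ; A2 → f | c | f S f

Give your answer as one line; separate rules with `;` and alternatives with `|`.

Left recursion appears on A1.
For A1: α = {f f}, β = {f f, f A2 f, S c c}. Rewrite as A1 → β A1' and A1' → α A1' | ε.

S → f f | c f c | f A1 | f A3; A1 → f f A1' | f A2 f A1' | S c c A1'; A3 → c f | f S S | A2 f; A2 → f | c | f S f; A1' → f f A1' | ε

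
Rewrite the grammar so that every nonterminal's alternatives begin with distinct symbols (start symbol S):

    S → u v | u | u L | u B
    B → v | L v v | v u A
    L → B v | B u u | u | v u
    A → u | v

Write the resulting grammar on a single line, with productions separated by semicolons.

S has alternatives sharing prefix 'u': factor to S → u S' with S' → v | ε | L | B.
B has alternatives sharing prefix 'v': factor to B → v B' with B' → ε | u A.
L has alternatives sharing prefix 'B': factor to L → B L' with L' → v | u u.

S → u S'; B → L v v | v B'; L → u | v u | B L'; A → u | v; S' → v | ε | L | B; B' → ε | u A; L' → v | u u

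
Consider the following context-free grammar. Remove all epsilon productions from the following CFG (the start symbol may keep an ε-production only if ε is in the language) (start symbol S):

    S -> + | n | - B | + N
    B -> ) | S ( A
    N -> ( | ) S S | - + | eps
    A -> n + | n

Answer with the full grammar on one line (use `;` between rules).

S -> + | n | - B | + N; B -> ) | S ( A; N -> ( | ) S S | - +; A -> n + | n

Nullable set = {N}.
ε ∉ L(G), so no ε-production is kept.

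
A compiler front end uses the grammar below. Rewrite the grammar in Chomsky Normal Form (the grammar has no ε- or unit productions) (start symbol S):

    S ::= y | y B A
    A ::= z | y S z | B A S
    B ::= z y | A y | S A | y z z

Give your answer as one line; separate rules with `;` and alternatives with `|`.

S ::= y | X1 Y1; A ::= z | X1 Y2 | B Y3; B ::= X2 X1 | A X1 | S A | X1 Y4; X1 ::= y; X2 ::= z; Y1 ::= B A; Y2 ::= S X2; Y3 ::= A S; Y4 ::= X2 X2

Introduce a nonterminal for each terminal appearing in a rule of length ≥ 2: X1 → y, X2 → z.
Binarize each right-hand side of length ≥ 3 by chaining fresh nonterminals (Y1, Y2, …): affected rules were S → X1 B A; A → X1 S X2; A → B A S; B → X1 X2 X2.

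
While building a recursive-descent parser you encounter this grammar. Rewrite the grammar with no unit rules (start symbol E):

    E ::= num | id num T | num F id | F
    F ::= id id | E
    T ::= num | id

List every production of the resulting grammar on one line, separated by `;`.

Unit pairs: E ⇒* {F}; F ⇒* {E}.
Replace each nonterminal's rules with the union of the non-unit rules of every nonterminal it unit-derives.

E ::= num | id num T | num F id | id id; F ::= num | id num T | num F id | id id; T ::= num | id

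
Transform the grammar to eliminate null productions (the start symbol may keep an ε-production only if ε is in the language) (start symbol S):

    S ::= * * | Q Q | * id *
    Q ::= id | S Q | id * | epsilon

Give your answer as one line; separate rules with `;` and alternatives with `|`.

S ::= * * | Q Q | Q | * id * | ε; Q ::= id | S Q | S | id *

Nullable nonterminals: {Q, S}.
ε ∈ L(G) since S is nullable, so keep S → ε.
For each production, add variants omitting each subset of nullable occurrences: S → Q Q gives Q Q | Q. Q → S Q gives S Q | S.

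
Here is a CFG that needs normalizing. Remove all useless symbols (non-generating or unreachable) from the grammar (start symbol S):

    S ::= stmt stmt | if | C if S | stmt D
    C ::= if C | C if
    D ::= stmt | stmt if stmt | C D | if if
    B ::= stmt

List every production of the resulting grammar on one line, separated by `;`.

Generating nonterminals: {B, D, S}.
Reachable from S after that: {D, S}.
Removed useless symbols: {B, C} and every production mentioning them.

S ::= stmt stmt | if | stmt D; D ::= stmt | stmt if stmt | if if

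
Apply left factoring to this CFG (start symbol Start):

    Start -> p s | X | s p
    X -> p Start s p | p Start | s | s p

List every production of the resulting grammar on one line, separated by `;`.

Start -> p s | X | s p; X -> p Start X1 | s X2; X1 -> s p | ε; X2 -> ε | p

X has alternatives sharing prefix 'p Start': factor to X → p Start X1 with X1 → s p | ε.
X has alternatives sharing prefix 's': factor to X → s X2 with X2 → ε | p.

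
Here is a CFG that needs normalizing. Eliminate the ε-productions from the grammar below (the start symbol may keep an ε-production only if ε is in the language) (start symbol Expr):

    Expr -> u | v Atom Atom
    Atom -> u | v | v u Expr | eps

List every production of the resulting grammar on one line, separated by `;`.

Expr -> u | v Atom Atom | v Atom | v; Atom -> u | v | v u Expr

Nullable set = {Atom}.
ε ∉ L(G), so no ε-production is kept.
Expand every rule over subsets of its nullable positions: Expr → v Atom Atom gives v Atom Atom | v Atom | v.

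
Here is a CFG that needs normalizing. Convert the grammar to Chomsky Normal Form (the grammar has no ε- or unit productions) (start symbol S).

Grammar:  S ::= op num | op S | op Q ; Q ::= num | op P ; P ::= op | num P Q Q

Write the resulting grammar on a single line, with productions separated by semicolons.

S ::= X1 X2 | X1 S | X1 Q; Q ::= num | X1 P; P ::= op | X2 Y1; X1 ::= op; X2 ::= num; Y1 ::= P Y2; Y2 ::= Q Q

Introduce a nonterminal for each terminal appearing in a rule of length ≥ 2: X1 → op, X2 → num.
Binarize each right-hand side of length ≥ 3 by chaining fresh nonterminals (Y1, Y2, …): affected rules were P → X2 P Q Q.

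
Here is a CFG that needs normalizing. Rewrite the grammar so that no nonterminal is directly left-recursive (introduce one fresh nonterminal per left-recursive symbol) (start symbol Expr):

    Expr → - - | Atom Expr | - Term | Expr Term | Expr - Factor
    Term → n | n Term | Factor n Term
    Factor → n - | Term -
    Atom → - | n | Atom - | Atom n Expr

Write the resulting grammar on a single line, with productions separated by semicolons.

Expr → - - Expr1 | Atom Expr Expr1 | - Term Expr1; Term → n | n Term | Factor n Term; Factor → n - | Term -; Atom → - Atom1 | n Atom1; Expr1 → Term Expr1 | - Factor Expr1 | ε; Atom1 → - Atom1 | n Expr Atom1 | ε

Left recursion appears on Expr, Atom.
For Expr: α = {Term, - Factor}, β = {- -, Atom Expr, - Term}. Rewrite as Expr → β Expr1 and Expr1 → α Expr1 | ε.
For Atom: α = {-, n Expr}, β = {-, n}. Rewrite as Atom → β Atom1 and Atom1 → α Atom1 | ε.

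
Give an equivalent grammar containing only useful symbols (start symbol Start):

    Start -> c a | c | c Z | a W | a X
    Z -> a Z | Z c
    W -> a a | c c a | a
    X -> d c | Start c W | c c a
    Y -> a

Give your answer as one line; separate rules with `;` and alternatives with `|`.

Generating nonterminals: {Start, W, X, Y}.
Reachable from Start after that: {Start, W, X}.
Removed useless symbols: {Y, Z} and every production mentioning them.

Start -> c a | c | a W | a X; W -> a a | c c a | a; X -> d c | Start c W | c c a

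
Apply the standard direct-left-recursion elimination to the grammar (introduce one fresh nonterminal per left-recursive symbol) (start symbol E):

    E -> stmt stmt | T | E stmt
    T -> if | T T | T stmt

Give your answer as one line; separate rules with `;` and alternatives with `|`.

E -> stmt stmt E' | T E'; T -> if T'; E' -> stmt E' | ε; T' -> T T' | stmt T' | ε

E, T are directly left-recursive.
For E: α = {stmt}, β = {stmt stmt, T}. Rewrite as E → β E' and E' → α E' | ε.
For T: α = {T, stmt}, β = {if}. Rewrite as T → β T' and T' → α T' | ε.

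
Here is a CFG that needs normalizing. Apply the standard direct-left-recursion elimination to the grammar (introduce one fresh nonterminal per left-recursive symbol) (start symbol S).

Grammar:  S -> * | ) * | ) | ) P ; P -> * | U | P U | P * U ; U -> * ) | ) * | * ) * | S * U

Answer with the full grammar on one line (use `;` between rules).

S -> * | ) * | ) | ) P; P -> * P' | U P'; U -> * ) | ) * | * ) * | S * U; P' -> U P' | * U P' | ε

Directly left-recursive nonterminal: P.
For P: α = {U, * U}, β = {*, U}. Rewrite as P → β P' and P' → α P' | ε.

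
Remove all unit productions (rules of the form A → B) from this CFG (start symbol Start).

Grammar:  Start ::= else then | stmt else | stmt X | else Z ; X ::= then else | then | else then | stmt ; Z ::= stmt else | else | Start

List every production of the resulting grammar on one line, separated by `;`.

Start ::= else then | stmt else | stmt X | else Z; X ::= then else | then | else then | stmt; Z ::= stmt else | else | else then | stmt X | else Z

Unit pairs: Z ⇒* {Start}.
For every A with A ⇒* B via unit rules, add B's non-unit alternatives to A; then delete every rule of the form X → Y.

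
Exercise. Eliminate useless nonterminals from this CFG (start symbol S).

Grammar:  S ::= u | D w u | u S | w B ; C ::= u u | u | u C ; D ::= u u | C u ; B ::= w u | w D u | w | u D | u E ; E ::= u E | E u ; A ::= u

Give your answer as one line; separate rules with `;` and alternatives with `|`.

Generating nonterminals: {A, B, C, D, S}.
Reachable from S after that: {B, C, D, S}.
Removed useless symbols: {A, E} and every production mentioning them.

S ::= u | D w u | u S | w B; C ::= u u | u | u C; D ::= u u | C u; B ::= w u | w D u | w | u D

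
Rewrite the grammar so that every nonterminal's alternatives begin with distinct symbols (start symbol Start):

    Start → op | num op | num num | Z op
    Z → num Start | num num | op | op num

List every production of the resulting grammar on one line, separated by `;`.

Start has alternatives sharing prefix 'num': factor to Start → num Start1 with Start1 → op | num.
Z has alternatives sharing prefix 'num': factor to Z → num Z1 with Z1 → Start | num.
Z has alternatives sharing prefix 'op': factor to Z → op Z2 with Z2 → ε | num.

Start → op | Z op | num Start1; Z → num Z1 | op Z2; Start1 → op | num; Z1 → Start | num; Z2 → epsilon | num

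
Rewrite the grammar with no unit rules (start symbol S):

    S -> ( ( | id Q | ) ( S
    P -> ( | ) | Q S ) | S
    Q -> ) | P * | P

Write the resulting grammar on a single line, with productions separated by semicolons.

S -> ( ( | id Q | ) ( S; P -> ( ( | id Q | ) ( S | ( | ) | Q S ); Q -> ( ( | id Q | ) ( S | ( | ) | Q S ) | P *

Unit pairs: P ⇒* {S}; Q ⇒* {P, S}.
For each unit pair (A, B), copy every non-unit production of B to A, then drop all unit productions.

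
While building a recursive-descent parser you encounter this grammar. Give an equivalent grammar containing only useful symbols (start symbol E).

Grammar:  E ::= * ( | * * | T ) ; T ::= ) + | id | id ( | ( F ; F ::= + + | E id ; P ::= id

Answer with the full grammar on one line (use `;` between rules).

Generating nonterminals: {E, F, P, T}.
Reachable from E after that: {E, F, T}.
Removed useless symbols: {P} and every production mentioning them.

E ::= * ( | * * | T ); T ::= ) + | id | id ( | ( F; F ::= + + | E id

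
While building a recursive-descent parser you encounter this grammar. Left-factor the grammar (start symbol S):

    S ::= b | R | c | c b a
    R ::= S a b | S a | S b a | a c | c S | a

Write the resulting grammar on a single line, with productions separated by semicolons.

S has alternatives sharing prefix 'c': factor to S → c S' with S' → ε | b a.
R has alternatives sharing prefix 'S': factor to R → S R' with R' → a b | a | b a.
R has alternatives sharing prefix 'a': factor to R → a R'' with R'' → c | ε.
R' has alternatives sharing prefix 'a': factor to R' → a R''' with R''' → b | ε.

S ::= b | R | c S'; R ::= c S | S R' | a R''; S' ::= epsilon | b a; R' ::= b a | a R'''; R'' ::= c | epsilon; R''' ::= b | epsilon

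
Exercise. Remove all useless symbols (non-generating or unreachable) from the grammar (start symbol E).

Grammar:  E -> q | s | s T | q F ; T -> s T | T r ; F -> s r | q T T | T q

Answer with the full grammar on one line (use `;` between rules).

Generating nonterminals: {E, F}.
Reachable from E after that: {E, F}.
Removed useless symbols: {T} and every production mentioning them.

E -> q | s | q F; F -> s r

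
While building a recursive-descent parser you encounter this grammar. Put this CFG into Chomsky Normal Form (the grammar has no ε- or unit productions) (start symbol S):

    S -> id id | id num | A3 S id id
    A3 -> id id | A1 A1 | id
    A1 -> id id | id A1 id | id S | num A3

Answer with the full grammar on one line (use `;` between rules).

Introduce a nonterminal for each terminal appearing in a rule of length ≥ 2: X1 → id, X2 → num.
Binarize each right-hand side of length ≥ 3 by chaining fresh nonterminals (Y1, Y2, …): affected rules were S → A3 S X1 X1; A1 → X1 A1 X1.

S -> X1 X1 | X1 X2 | A3 Y1; A3 -> X1 X1 | A1 A1 | id; A1 -> X1 X1 | X1 Y3 | X1 S | X2 A3; X1 -> id; X2 -> num; Y1 -> S Y2; Y2 -> X1 X1; Y3 -> A1 X1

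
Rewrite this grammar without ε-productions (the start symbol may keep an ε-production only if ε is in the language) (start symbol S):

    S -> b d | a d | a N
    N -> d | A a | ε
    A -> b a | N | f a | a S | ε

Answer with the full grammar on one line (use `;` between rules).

S -> b d | a d | a N | a; N -> d | A a | a; A -> b a | N | f a | a S

Nullable set = {A, N}.
ε ∉ L(G), so no ε-production is kept.
Expand every rule over subsets of its nullable positions: S → a N gives a N | a. N → A a gives A a | a.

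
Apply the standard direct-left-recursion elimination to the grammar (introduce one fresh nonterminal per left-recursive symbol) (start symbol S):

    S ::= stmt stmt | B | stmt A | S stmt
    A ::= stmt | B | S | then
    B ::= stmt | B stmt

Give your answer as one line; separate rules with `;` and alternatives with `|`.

Directly left-recursive nonterminals: S, B.
For S: α = {stmt}, β = {stmt stmt, B, stmt A}. Rewrite as S → β S' and S' → α S' | ε.
For B: α = {stmt}, β = {stmt}. Rewrite as B → β B' and B' → α B' | ε.

S ::= stmt stmt S' | B S' | stmt A S'; A ::= stmt | B | S | then; B ::= stmt B'; S' ::= stmt S' | ε; B' ::= stmt B' | ε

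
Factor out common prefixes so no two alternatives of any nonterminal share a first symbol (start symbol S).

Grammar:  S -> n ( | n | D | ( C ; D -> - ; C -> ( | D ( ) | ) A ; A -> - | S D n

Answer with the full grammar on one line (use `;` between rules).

S has alternatives sharing prefix 'n': factor to S → n S' with S' → ( | ε.

S -> D | ( C | n S'; D -> -; C -> ( | D ( ) | ) A; A -> - | S D n; S' -> ( | ε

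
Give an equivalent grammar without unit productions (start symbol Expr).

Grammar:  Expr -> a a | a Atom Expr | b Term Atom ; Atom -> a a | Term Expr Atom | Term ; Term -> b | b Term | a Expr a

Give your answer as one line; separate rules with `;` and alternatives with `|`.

Unit pairs: Atom ⇒* {Term}.
For each unit pair (A, B), copy every non-unit production of B to A, then drop all unit productions.

Expr -> a a | a Atom Expr | b Term Atom; Atom -> b | b Term | a Expr a | a a | Term Expr Atom; Term -> b | b Term | a Expr a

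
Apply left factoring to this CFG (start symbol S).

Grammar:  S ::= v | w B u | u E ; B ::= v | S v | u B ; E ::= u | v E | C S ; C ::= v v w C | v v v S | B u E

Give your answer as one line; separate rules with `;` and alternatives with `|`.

C has alternatives sharing prefix 'v v': factor to C → v v C' with C' → w C | v S.

S ::= v | w B u | u E; B ::= v | S v | u B; E ::= u | v E | C S; C ::= B u E | v v C'; C' ::= w C | v S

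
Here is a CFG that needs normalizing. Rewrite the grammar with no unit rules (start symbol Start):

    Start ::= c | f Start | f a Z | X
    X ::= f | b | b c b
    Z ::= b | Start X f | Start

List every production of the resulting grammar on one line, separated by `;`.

Start ::= c | f Start | f a Z | f | b | b c b; X ::= f | b | b c b; Z ::= b | Start X f | c | f Start | f a Z | f | b c b

Unit pairs: Start ⇒* {X}; Z ⇒* {Start, X}.
Replace each nonterminal's rules with the union of the non-unit rules of every nonterminal it unit-derives.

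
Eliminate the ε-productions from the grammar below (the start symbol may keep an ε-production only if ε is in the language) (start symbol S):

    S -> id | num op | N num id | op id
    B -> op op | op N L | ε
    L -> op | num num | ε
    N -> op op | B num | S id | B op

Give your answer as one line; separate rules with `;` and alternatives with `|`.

Nullable nonterminals: {B, L}.
ε ∉ L(G), so no ε-production is kept.
Add the nullable-subset variants: B → op N L gives op N L | op N. N → B num gives B num | num. N → B op gives B op | op.

S -> id | num op | N num id | op id; B -> op op | op N L | op N; L -> op | num num; N -> op op | B num | num | S id | B op | op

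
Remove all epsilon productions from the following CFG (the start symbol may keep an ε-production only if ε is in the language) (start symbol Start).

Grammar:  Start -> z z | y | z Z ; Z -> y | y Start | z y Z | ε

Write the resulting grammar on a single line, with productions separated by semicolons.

Start -> z z | y | z Z | z; Z -> y | y Start | z y Z | z y

Nullable set = {Z}.
ε ∉ L(G), so no ε-production is kept.
For each production, add variants omitting each subset of nullable occurrences: Start → z Z gives z Z | z. Z → z y Z gives z y Z | z y.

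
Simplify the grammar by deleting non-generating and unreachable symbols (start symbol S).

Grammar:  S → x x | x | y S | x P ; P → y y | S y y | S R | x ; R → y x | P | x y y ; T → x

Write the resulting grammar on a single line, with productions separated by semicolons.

Generating nonterminals: {P, R, S, T}.
Reachable from S after that: {P, R, S}.
Removed useless symbols: {T} and every production mentioning them.

S → x x | x | y S | x P; P → y y | S y y | S R | x; R → y x | P | x y y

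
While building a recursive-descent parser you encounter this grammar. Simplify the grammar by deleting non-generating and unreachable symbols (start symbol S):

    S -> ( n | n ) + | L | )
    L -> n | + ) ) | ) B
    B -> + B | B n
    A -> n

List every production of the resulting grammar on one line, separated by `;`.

Generating nonterminals: {A, L, S}.
Reachable from S after that: {L, S}.
Removed useless symbols: {A, B} and every production mentioning them.

S -> ( n | n ) + | L | ); L -> n | + ) )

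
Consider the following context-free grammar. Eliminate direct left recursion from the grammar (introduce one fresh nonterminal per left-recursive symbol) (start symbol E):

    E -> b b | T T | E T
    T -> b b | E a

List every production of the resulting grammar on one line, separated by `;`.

E -> b b E' | T T E'; T -> b b | E a; E' -> T E' | ε

Left recursion appears on E.
For E: α = {T}, β = {b b, T T}. Rewrite as E → β E' and E' → α E' | ε.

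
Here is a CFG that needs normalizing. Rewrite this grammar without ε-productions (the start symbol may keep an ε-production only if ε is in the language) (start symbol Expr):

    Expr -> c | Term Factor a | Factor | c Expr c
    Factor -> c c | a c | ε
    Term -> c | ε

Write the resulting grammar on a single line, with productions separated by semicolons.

The nullable symbols are {Expr, Factor, Term}.
ε ∈ L(G) since Expr is nullable, so keep Expr → ε.
Expand every rule over subsets of its nullable positions: Expr → Term Factor a gives Term Factor a | Term a | Factor a | a. Expr → c Expr c gives c Expr c | c c.

Expr -> c | Term Factor a | Term a | Factor a | a | Factor | c Expr c | c c | ε; Factor -> c c | a c; Term -> c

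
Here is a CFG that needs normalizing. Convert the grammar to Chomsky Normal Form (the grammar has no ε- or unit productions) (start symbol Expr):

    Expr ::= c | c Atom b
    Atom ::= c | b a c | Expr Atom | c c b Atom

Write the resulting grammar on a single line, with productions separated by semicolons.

Expr ::= c | X1 Y1; Atom ::= c | X2 Y2 | Expr Atom | X1 Y3; X1 ::= c; X2 ::= b; X3 ::= a; Y1 ::= Atom X2; Y2 ::= X3 X1; Y3 ::= X1 Y4; Y4 ::= X2 Atom

Introduce a nonterminal for each terminal appearing in a rule of length ≥ 2: X1 → c, X2 → b, X3 → a.
Binarize each right-hand side of length ≥ 3 by chaining fresh nonterminals (Y1, Y2, …): affected rules were Expr → X1 Atom X2; Atom → X2 X3 X1; Atom → X1 X1 X2 Atom.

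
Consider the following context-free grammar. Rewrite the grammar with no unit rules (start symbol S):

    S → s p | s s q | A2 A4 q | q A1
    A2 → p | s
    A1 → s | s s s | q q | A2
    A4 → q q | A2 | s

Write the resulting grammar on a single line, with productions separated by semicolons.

S → s p | s s q | A2 A4 q | q A1; A2 → p | s; A1 → p | s | s s s | q q; A4 → q q | s | p

Unit pairs: A1 ⇒* {A2}; A4 ⇒* {A2}.
For each unit pair (A, B), copy every non-unit production of B to A, then drop all unit productions.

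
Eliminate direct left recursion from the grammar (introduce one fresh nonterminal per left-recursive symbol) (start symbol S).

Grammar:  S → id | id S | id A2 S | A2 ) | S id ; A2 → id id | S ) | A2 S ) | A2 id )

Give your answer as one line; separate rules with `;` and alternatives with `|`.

Directly left-recursive nonterminals: S, A2.
For S: α = {id}, β = {id, id S, id A2 S, A2 )}. Rewrite as S → β S' and S' → α S' | ε.
For A2: α = {S ), id )}, β = {id id, S )}. Rewrite as A2 → β A2' and A2' → α A2' | ε.

S → id S' | id S S' | id A2 S S' | A2 ) S'; A2 → id id A2' | S ) A2'; S' → id S' | ε; A2' → S ) A2' | id ) A2' | ε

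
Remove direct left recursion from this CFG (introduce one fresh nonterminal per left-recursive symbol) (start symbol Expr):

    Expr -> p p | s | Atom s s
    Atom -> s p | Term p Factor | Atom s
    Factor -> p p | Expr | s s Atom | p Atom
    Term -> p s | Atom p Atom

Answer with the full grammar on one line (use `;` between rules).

Left recursion appears on Atom.
For Atom: α = {s}, β = {s p, Term p Factor}. Rewrite as Atom → β Atom1 and Atom1 → α Atom1 | ε.

Expr -> p p | s | Atom s s; Atom -> s p Atom1 | Term p Factor Atom1; Factor -> p p | Expr | s s Atom | p Atom; Term -> p s | Atom p Atom; Atom1 -> s Atom1 | ε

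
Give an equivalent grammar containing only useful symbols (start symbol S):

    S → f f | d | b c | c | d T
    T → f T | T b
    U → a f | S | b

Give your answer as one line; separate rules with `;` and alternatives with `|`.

S → f f | d | b c | c

Generating nonterminals: {S, U}.
Reachable from S after that: {S}.
Removed useless symbols: {T, U} and every production mentioning them.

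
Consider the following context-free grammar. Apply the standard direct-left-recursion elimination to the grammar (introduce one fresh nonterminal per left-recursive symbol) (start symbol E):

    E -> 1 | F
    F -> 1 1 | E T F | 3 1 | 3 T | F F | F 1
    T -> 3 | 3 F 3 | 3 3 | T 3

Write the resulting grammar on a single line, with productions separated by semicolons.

E -> 1 | F; F -> 1 1 F' | E T F F' | 3 1 F' | 3 T F'; T -> 3 T' | 3 F 3 T' | 3 3 T'; F' -> F F' | 1 F' | eps; T' -> 3 T' | eps

Left recursion appears on F, T.
For F: α = {F, 1}, β = {1 1, E T F, 3 1, 3 T}. Rewrite as F → β F' and F' → α F' | ε.
For T: α = {3}, β = {3, 3 F 3, 3 3}. Rewrite as T → β T' and T' → α T' | ε.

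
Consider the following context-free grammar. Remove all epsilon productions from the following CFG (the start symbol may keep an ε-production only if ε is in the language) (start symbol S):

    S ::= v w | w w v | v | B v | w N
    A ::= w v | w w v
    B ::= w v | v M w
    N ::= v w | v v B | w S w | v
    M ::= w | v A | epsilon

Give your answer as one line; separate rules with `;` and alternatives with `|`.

S ::= v w | w w v | v | B v | w N; A ::= w v | w w v; B ::= w v | v M w | v w; N ::= v w | v v B | w S w | v; M ::= w | v A

The nullable symbols are {M}.
ε ∉ L(G), so no ε-production is kept.
For each production, add variants omitting each subset of nullable occurrences: B → v M w gives v M w | v w.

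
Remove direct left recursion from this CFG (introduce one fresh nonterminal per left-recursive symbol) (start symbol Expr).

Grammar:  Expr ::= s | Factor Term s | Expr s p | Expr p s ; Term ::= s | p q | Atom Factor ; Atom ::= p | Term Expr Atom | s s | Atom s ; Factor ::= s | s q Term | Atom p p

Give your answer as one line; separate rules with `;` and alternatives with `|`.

Expr ::= s Expr1 | Factor Term s Expr1; Term ::= s | p q | Atom Factor; Atom ::= p Atom1 | Term Expr Atom Atom1 | s s Atom1; Factor ::= s | s q Term | Atom p p; Expr1 ::= s p Expr1 | p s Expr1 | ε; Atom1 ::= s Atom1 | ε

Left recursion appears on Expr, Atom.
For Expr: α = {s p, p s}, β = {s, Factor Term s}. Rewrite as Expr → β Expr1 and Expr1 → α Expr1 | ε.
For Atom: α = {s}, β = {p, Term Expr Atom, s s}. Rewrite as Atom → β Atom1 and Atom1 → α Atom1 | ε.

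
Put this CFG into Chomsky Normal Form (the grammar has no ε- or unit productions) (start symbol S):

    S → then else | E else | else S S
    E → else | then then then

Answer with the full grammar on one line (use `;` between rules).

Introduce a nonterminal for each terminal appearing in a rule of length ≥ 2: X1 → then, X2 → else.
Binarize each right-hand side of length ≥ 3 by chaining fresh nonterminals (Y1, Y2, …): affected rules were S → X2 S S; E → X1 X1 X1.

S → X1 X2 | E X2 | X2 Y1; E → else | X1 Y2; X1 → then; X2 → else; Y1 → S S; Y2 → X1 X1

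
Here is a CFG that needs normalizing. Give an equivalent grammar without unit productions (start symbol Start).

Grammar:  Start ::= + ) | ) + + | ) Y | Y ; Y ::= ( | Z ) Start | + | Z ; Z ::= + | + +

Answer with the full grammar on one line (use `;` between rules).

Start ::= + | + + | + ) | ) + + | ) Y | ( | Z ) Start; Y ::= + | + + | ( | Z ) Start; Z ::= + | + +

Unit pairs: Start ⇒* {Y, Z}; Y ⇒* {Z}.
Replace each nonterminal's rules with the union of the non-unit rules of every nonterminal it unit-derives.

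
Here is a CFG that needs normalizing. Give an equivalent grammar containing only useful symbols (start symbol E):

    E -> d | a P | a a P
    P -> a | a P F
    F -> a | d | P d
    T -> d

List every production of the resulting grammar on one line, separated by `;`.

Generating nonterminals: {E, F, P, T}.
Reachable from E after that: {E, F, P}.
Removed useless symbols: {T} and every production mentioning them.

E -> d | a P | a a P; P -> a | a P F; F -> a | d | P d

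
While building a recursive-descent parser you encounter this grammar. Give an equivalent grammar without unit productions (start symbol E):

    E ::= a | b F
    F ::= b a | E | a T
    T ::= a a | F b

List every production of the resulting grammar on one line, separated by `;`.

Unit pairs: F ⇒* {E}.
For each unit pair (A, B), copy every non-unit production of B to A, then drop all unit productions.

E ::= a | b F; F ::= a | b F | b a | a T; T ::= a a | F b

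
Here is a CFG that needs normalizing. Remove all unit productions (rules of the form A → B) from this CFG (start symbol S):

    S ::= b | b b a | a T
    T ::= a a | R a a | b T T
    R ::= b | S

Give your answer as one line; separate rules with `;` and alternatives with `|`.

Unit pairs: R ⇒* {S}.
For each unit pair (A, B), copy every non-unit production of B to A, then drop all unit productions.

S ::= b | b b a | a T; T ::= a a | R a a | b T T; R ::= b | b b a | a T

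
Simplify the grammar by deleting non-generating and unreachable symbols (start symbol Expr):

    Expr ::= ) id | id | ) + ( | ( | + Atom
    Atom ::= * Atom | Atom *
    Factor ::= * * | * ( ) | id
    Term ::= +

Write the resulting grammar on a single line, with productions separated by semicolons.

Expr ::= ) id | id | ) + ( | (

Generating nonterminals: {Expr, Factor, Term}.
Reachable from Expr after that: {Expr}.
Removed useless symbols: {Atom, Factor, Term} and every production mentioning them.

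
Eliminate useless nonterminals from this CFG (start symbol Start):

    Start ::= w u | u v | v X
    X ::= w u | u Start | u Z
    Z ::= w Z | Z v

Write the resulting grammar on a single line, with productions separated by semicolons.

Start ::= w u | u v | v X; X ::= w u | u Start

Generating nonterminals: {Start, X}.
Reachable from Start after that: {Start, X}.
Removed useless symbols: {Z} and every production mentioning them.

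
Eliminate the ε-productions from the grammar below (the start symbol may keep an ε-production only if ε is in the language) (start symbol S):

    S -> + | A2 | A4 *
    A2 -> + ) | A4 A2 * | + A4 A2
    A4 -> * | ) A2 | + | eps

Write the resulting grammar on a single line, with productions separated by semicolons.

Nullable nonterminals: {A4}.
ε ∉ L(G), so no ε-production is kept.
Expand every rule over subsets of its nullable positions: S → A4 * gives A4 * | *. A2 → A4 A2 * gives A4 A2 * | A2 *. A2 → + A4 A2 gives + A4 A2 | + A2.

S -> + | A2 | A4 * | *; A2 -> + ) | A4 A2 * | A2 * | + A4 A2 | + A2; A4 -> * | ) A2 | +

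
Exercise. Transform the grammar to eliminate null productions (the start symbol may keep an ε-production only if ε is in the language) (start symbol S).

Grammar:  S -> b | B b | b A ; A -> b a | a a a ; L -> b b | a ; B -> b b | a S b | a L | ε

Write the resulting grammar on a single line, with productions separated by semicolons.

Nullable set = {B}.
ε ∉ L(G), so no ε-production is kept.

S -> b | B b | b A; A -> b a | a a a; L -> b b | a; B -> b b | a S b | a L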